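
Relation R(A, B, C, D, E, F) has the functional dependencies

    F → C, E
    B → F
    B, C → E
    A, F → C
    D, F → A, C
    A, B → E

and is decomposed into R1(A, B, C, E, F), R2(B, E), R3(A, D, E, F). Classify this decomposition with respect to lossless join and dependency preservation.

Lossless test (chase): Rows 1 and 3 agree on F; apply F→C, E and equate their C, E entries. Rows 1 and 2 agree on B; apply B→F and equate their F entries. Rows 1 and 2 agree on F; apply F→C, E and equate their C, E entries. No row becomes fully distinguished — the join is lossy.
Dependency preservation: D, F → A, C is not contained in any single fragment, but the restricted closure of its left-hand side across the fragments still reaches the right-hand side; the remaining FDs each lie inside some fragment. All dependencies are preserved.

lossy but dependency-preserving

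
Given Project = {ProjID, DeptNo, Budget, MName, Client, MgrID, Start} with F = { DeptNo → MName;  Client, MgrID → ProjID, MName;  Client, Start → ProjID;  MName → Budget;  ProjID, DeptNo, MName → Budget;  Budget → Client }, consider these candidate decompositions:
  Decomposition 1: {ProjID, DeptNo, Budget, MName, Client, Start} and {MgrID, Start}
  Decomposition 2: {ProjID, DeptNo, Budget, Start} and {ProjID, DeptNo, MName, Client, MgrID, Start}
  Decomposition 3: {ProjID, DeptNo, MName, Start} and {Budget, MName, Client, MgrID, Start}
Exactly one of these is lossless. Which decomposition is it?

Decomposition 1: common = {Start}, closure = {Start} → lossy.
Decomposition 2: common = {ProjID, DeptNo, Start}, closure = {ProjID, DeptNo, Budget, MName, Client, Start} → lossless.
Decomposition 3: common = {MName, Start}, closure = {ProjID, Budget, MName, Client, Start} → lossy.

Decomposition 2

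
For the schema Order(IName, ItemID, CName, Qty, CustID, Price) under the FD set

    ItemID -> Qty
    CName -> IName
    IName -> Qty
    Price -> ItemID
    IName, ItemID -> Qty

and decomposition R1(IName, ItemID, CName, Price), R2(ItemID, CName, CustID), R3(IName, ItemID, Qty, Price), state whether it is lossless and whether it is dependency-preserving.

Lossless test (chase): Rows 1 and 2 agree on ItemID; apply ItemID→Qty and equate their Qty entries. Rows 1 and 3 agree on ItemID; apply ItemID→Qty and equate their Qty entries. Rows 1 and 2 agree on CName; apply CName→IName and equate their IName entries. No row becomes fully distinguished — the join is lossy.
Dependency preservation: every FD's attributes lie within a single fragment, so each can be enforced locally — preserved.

lossy but dependency-preserving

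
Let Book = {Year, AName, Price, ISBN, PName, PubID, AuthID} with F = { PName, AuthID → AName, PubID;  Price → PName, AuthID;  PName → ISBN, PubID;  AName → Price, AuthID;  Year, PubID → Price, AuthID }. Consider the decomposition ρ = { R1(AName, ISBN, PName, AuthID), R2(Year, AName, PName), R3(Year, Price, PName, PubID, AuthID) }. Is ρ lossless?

Chase test. Columns are Year, AName, Price, ISBN, PName, PubID, AuthID; row i has aⱼ where attribute j ∈ Ri, else bᵢⱼ.
Initial tableau (one row per fragment):
  row 1: b11 a2 b13 a4 a5 b16 a7
  row 2: a1 a2 b23 b24 a5 b26 b27
  row 3: a1 b32 a3 b34 a5 a6 a7
Rows 1 and 3 agree on PName, AuthID; apply PName, AuthID→AName, PubID and equate their AName, PubID entries.
Rows 1 and 2 agree on PName; apply PName→ISBN, PubID and equate their ISBN, PubID entries.
Rows 1 and 3 agree on PName; apply PName→ISBN, PubID and equate their ISBN, PubID entries.
Rows 1 and 2 agree on AName; apply AName→Price, AuthID and equate their Price, AuthID entries.
Rows 1 and 3 agree on AName; apply AName→Price, AuthID and equate their Price, AuthID entries.
Row 2 is now all distinguished symbols — the join is lossless.

Yes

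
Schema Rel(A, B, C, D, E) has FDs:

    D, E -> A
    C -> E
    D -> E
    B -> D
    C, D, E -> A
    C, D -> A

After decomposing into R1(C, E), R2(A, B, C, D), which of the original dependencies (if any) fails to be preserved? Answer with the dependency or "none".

D -> E

Check D → E: no single fragment contains all of {D, E}, and the restricted closure of {D} across the fragments never reaches {E}.
D, E → A is preserved.
C → E is preserved.
B → D is preserved.
C, D, E → A is preserved.
C, D → A is preserved.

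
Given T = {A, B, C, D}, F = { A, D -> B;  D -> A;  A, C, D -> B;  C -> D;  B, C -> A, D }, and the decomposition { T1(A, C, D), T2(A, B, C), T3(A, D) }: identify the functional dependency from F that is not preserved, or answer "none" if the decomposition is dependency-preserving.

A, D -> B

Check A, D → B: no single fragment contains all of {A, B, D}, and the restricted closure of {A, D} across the fragments never reaches {B}.
D → A is preserved.
A, C, D → B is preserved.
C → D is preserved.
B, C → A, D is preserved.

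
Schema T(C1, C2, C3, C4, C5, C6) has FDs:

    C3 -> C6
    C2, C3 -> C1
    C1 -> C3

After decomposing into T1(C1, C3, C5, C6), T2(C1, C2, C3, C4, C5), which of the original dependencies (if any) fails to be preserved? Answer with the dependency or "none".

C3 → C6 lies within T1.
C2, C3 → C1 lies within T2.
C1 → C3 lies within T1.
Every dependency is enforceable on the fragments, so the decomposition is dependency-preserving.

none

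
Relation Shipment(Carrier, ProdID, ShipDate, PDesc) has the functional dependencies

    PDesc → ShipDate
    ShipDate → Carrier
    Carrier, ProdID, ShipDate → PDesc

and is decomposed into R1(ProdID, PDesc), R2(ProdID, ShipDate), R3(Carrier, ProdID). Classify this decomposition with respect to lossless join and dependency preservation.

lossy and not dependency-preserving

Lossless test (chase): applying each FD to every pair of rows produces no changes in the tableau, so no row becomes fully distinguished — the join is lossy.
Dependency preservation: the restricted closure of {PDesc} across the fragments never reaches {ShipDate}, so PDesc → ShipDate cannot be enforced without a join — not preserved.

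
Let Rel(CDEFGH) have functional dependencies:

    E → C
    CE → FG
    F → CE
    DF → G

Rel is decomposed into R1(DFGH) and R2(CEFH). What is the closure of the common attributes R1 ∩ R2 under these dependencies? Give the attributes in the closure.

CEFGH

R1 ∩ R2 = {FH}.
F → CE applies, adding CE
CE → FG applies, adding G
Closure: {CEFGH}.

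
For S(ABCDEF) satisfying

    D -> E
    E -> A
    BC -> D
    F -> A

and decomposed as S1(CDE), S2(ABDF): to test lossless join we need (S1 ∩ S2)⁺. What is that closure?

S1 ∩ S2 = {D}.
D → E applies, adding E
E → A applies, adding A
Closure: {ADE}.

ADE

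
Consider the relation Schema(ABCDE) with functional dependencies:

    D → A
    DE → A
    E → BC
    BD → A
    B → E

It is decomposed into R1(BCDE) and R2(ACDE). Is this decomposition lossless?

Common attributes: R1 ∩ R2 = {CDE}.
Closure of {CDE}: D → A applies, adding A; E → BC applies, adding B. So (CDE)⁺ = {ABCDE}.
This closure contains every attribute of R1, so R1 ∩ R2 → R1. The join is lossless.

Yes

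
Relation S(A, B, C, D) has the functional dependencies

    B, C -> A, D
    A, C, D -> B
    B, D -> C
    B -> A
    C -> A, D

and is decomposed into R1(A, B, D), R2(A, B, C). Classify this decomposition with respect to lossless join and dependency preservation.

Lossless test: (A, B)⁺ = {A, B}, which is a superkey of neither fragment — lossy.
Dependency preservation: the restricted closure of {B, C} across the fragments never reaches {A, D}, so B, C → A, D cannot be enforced without a join — not preserved.

lossy and not dependency-preserving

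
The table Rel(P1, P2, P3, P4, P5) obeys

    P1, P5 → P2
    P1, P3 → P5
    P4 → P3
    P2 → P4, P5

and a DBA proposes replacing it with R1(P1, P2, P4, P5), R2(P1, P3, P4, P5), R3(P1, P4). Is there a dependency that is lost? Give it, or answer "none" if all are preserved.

none

P1, P5 → P2 lies within R1.
P1, P3 → P5 lies within R2.
P4 → P3 lies within R2.
P2 → P4, P5 lies within R1.
Every dependency is enforceable on the fragments, so the decomposition is dependency-preserving.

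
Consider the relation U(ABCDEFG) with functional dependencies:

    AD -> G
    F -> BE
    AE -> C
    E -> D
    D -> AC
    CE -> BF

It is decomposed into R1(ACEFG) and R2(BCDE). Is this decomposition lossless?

Common attributes: R1 ∩ R2 = {CE}.
Closure of {CE}: E → D applies, adding D; D → AC applies, adding A; CE → BF applies, adding BF; AD → G applies, adding G. So (CE)⁺ = {ABCDEFG}.
This closure contains every attribute of R1, so R1 ∩ R2 → R1. The join is lossless.

Yes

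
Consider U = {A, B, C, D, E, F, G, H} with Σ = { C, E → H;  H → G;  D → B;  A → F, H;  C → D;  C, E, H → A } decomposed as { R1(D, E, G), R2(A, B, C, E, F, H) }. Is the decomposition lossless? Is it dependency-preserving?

lossy and not dependency-preserving

Lossless test: (E)⁺ = {E}, which is a superkey of neither fragment — lossy.
Dependency preservation: the restricted closure of {H} across the fragments never reaches {G}, so H → G cannot be enforced without a join — not preserved.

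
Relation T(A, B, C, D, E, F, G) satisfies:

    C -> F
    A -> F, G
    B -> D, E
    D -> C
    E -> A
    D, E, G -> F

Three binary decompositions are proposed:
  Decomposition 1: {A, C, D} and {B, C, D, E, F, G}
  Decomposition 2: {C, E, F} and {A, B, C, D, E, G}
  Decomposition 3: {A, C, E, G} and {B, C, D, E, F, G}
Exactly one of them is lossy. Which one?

Decomposition 1

Decomposition 1: common = {C, D}, closure = {C, D, F} → lossy.
Decomposition 2: common = {C, E}, closure = {A, C, E, F, G} → lossless.
Decomposition 3: common = {C, E, G}, closure = {A, C, E, F, G} → lossless.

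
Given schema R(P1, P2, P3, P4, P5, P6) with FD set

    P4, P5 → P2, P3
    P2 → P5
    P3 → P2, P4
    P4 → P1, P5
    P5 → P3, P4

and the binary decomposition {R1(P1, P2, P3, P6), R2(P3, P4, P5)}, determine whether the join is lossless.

Yes

Common attributes: R1 ∩ R2 = {P3}.
Closure of {P3}: P3 → P2, P4 applies, adding P2, P4; P4 → P1, P5 applies, adding P1, P5. So (P3)⁺ = {P1, P2, P3, P4, P5}.
This closure contains every attribute of R2, so R1 ∩ R2 → R2. The join is lossless.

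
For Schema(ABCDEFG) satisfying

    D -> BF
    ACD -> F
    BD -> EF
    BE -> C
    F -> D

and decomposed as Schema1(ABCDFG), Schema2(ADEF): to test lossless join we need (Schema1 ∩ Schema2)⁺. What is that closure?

Schema1 ∩ Schema2 = {ADF}.
D → BF applies, adding B
BD → EF applies, adding E
BE → C applies, adding C
Closure: {ABCDEF}.

ABCDEF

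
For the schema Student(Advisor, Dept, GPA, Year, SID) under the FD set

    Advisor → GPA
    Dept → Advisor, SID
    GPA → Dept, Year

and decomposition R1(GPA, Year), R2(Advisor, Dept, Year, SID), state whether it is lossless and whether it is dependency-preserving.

lossy and not dependency-preserving

Lossless test: (Year)⁺ = {Year}, which is a superkey of neither fragment — lossy.
Dependency preservation: the restricted closure of {Advisor} across the fragments never reaches {GPA}, so Advisor → GPA cannot be enforced without a join — not preserved.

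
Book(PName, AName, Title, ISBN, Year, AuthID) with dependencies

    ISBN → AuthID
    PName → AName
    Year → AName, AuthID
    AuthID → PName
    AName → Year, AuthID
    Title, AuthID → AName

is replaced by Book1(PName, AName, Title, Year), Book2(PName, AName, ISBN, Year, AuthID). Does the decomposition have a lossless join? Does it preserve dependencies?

Lossless test: (PName, AName, Year)⁺ = {PName, AName, Year, AuthID}, which is a superkey of neither fragment — lossy.
Dependency preservation: Title, AuthID → AName is not contained in any single fragment, but the restricted closure of its left-hand side across the fragments still reaches the right-hand side; the remaining FDs each lie inside some fragment. All dependencies are preserved.

lossy but dependency-preserving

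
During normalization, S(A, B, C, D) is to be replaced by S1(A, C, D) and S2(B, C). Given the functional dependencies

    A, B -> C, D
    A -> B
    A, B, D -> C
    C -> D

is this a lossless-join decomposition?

Common attributes: S1 ∩ S2 = {C}.
Closure of {C}: C → D applies, adding D. So (C)⁺ = {C, D}.
The closure contains neither all of S1 = {A, C, D} nor all of S2 = {B, C}, so the common attributes are not a superkey of either fragment. The join is lossy.

No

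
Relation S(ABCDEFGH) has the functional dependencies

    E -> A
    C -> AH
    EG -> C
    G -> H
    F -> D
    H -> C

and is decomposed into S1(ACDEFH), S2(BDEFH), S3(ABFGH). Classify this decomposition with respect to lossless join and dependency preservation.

lossy but dependency-preserving

Lossless test (chase): Rows 1 and 2 agree on E; apply E→A and equate their A entries. Rows 1 and 3 agree on F; apply F→D and equate their D entries. Rows 1 and 2 agree on H; apply H→C and equate their C entries. Rows 1 and 3 agree on H; apply H→C and equate their C entries. No row becomes fully distinguished — the join is lossy.
Dependency preservation: EG → C is not contained in any single fragment, but the restricted closure of its left-hand side across the fragments still reaches the right-hand side; the remaining FDs each lie inside some fragment. All dependencies are preserved.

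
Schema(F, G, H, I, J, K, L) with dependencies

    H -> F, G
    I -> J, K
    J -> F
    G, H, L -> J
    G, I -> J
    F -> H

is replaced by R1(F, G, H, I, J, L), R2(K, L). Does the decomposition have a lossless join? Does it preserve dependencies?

Lossless test: (L)⁺ = {L}, which is a superkey of neither fragment — lossy.
Dependency preservation: the restricted closure of {I} across the fragments never reaches {J, K}, so I → J, K cannot be enforced without a join — not preserved.

lossy and not dependency-preserving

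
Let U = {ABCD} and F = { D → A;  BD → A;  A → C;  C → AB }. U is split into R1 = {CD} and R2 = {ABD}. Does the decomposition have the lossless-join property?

Yes

Common attributes: R1 ∩ R2 = {D}.
Closure of {D}: D → A applies, adding A; A → C applies, adding C; C → AB applies, adding B. So (D)⁺ = {ABCD}.
This closure contains every attribute of R1, so R1 ∩ R2 → R1. The join is lossless.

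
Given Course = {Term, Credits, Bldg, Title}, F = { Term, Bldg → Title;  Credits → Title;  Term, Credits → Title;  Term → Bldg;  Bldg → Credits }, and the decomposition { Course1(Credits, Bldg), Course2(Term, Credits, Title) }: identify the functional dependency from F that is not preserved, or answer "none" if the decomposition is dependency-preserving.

Check Term → Bldg: no single fragment contains all of {Term, Bldg}, and the restricted closure of {Term} across the fragments never reaches {Bldg}.
Term, Bldg → Title is preserved.
Credits → Title is preserved.
Term, Credits → Title is preserved.
Bldg → Credits is preserved.

Term → Bldg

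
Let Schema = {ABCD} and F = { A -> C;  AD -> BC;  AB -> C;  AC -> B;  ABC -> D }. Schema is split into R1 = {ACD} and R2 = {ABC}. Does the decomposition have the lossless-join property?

Common attributes: R1 ∩ R2 = {AC}.
Closure of {AC}: AC → B applies, adding B; ABC → D applies, adding D. So (AC)⁺ = {ABCD}.
This closure contains every attribute of R1, so R1 ∩ R2 → R1. The join is lossless.

Yes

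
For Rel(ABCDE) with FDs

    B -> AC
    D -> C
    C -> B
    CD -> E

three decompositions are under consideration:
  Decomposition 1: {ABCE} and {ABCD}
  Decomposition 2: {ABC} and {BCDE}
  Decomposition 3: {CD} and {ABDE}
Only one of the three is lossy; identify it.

Decomposition 1

Decomposition 1: common = {ABC}, closure = {ABC} → lossy.
Decomposition 2: common = {BC}, closure = {ABC} → lossless.
Decomposition 3: common = {D}, closure = {ABCDE} → lossless.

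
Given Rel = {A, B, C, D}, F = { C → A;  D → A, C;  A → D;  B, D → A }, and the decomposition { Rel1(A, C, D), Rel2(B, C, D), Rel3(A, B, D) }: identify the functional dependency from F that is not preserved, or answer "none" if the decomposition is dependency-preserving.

none

C → A lies within Rel1.
D → A, C lies within Rel1.
A → D lies within Rel1.
B, D → A lies within Rel3.
Every dependency is enforceable on the fragments, so the decomposition is dependency-preserving.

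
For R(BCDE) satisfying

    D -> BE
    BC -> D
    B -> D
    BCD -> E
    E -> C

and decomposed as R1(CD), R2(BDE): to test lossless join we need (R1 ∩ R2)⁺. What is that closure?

BCDE

R1 ∩ R2 = {D}.
D → BE applies, adding BE
E → C applies, adding C
Closure: {BCDE}.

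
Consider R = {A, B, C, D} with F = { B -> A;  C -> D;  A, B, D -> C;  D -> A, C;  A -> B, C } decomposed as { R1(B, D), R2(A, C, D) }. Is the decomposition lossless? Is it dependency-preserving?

Lossless test: (D)⁺ = {A, B, C, D}, which contains all of one fragment — lossless.
Dependency preservation: B → A; A, B, D → C; A → B, C are not contained in any single fragment, but the restricted closure of each left-hand side across the fragments still reaches the right-hand side; the remaining FDs each lie inside some fragment. All dependencies are preserved.

lossless and dependency-preserving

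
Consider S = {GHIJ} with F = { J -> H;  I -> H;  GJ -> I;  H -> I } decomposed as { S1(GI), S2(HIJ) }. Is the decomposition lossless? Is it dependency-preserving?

Lossless test: (I)⁺ = {HI}, which is a superkey of neither fragment — lossy.
Dependency preservation: GJ → I is not contained in any single fragment, but the restricted closure of its left-hand side across the fragments still reaches the right-hand side; the remaining FDs each lie inside some fragment. All dependencies are preserved.

lossy but dependency-preserving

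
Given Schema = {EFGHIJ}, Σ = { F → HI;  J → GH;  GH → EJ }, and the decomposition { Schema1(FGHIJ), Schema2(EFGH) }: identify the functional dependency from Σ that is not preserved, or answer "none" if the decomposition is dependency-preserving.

none

F → HI lies within Schema1.
J → GH lies within Schema1.
GH → EJ: restricted closure across fragments reaches EJ.
Every dependency is enforceable on the fragments, so the decomposition is dependency-preserving.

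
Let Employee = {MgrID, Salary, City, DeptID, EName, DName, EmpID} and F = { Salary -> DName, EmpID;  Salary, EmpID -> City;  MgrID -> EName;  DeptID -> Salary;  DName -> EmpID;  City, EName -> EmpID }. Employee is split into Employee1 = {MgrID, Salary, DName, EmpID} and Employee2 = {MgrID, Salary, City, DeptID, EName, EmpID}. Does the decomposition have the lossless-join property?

Yes

Common attributes: Employee1 ∩ Employee2 = {MgrID, Salary, EmpID}.
Closure of {MgrID, Salary, EmpID}: Salary → DName, EmpID applies, adding DName; Salary, EmpID → City applies, adding City; MgrID → EName applies, adding EName. So (MgrID, Salary, EmpID)⁺ = {MgrID, Salary, City, EName, DName, EmpID}.
This closure contains every attribute of Employee1, so Employee1 ∩ Employee2 → Employee1. The join is lossless.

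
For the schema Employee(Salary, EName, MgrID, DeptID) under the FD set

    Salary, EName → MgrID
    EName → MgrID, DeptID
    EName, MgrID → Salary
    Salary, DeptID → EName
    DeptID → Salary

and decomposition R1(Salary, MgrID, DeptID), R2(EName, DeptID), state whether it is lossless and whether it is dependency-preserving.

Lossless test: (DeptID)⁺ = {Salary, EName, MgrID, DeptID}, which contains all of one fragment — lossless.
Dependency preservation: Salary, EName → MgrID; EName → MgrID, DeptID; EName, MgrID → Salary; Salary, DeptID → EName are not contained in any single fragment, but the restricted closure of each left-hand side across the fragments still reaches the right-hand side; the remaining FDs each lie inside some fragment. All dependencies are preserved.

lossless and dependency-preserving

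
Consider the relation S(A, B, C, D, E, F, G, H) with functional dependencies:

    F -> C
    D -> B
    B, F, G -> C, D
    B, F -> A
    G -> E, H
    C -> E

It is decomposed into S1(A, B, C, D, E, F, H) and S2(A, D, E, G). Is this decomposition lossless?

Common attributes: S1 ∩ S2 = {A, D, E}.
Closure of {A, D, E}: D → B applies, adding B. So (A, D, E)⁺ = {A, B, D, E}.
The closure contains neither all of S1 = {A, B, C, D, E, F, H} nor all of S2 = {A, D, E, G}, so the common attributes are not a superkey of either fragment. The join is lossy.

No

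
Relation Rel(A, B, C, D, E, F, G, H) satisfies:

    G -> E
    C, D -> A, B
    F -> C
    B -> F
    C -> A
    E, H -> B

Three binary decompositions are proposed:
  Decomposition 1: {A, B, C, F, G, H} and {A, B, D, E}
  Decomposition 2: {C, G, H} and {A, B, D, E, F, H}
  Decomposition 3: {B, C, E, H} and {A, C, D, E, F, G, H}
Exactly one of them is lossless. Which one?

Decomposition 3

Decomposition 1: common = {A, B}, closure = {A, B, C, F} → lossy.
Decomposition 2: common = {H}, closure = {H} → lossy.
Decomposition 3: common = {C, E, H}, closure = {A, B, C, E, F, H} → lossless.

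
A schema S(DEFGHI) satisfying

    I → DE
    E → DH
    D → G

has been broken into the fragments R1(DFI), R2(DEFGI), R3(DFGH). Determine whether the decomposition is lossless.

No

Chase test. Columns are DEFGHI; row i has aⱼ where attribute j ∈ Ri, else bᵢⱼ.
Initial tableau (one row per fragment):
  row 1: a1 b12 a3 b14 b15 a6
  row 2: a1 a2 a3 a4 b25 a6
  row 3: a1 b32 a3 a4 a5 b36
Rows 1 and 2 agree on I; apply I→DE and equate their DE entries.
Rows 1 and 2 agree on E; apply E→DH and equate their DH entries.
Rows 1 and 2 agree on D; apply D→G and equate their G entries.
No row becomes fully distinguished — the join is lossy.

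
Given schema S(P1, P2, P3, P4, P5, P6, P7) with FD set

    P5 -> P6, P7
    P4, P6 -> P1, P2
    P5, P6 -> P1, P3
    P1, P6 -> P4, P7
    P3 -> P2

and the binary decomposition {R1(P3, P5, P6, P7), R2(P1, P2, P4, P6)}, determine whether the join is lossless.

Common attributes: R1 ∩ R2 = {P6}.
No dependency enlarges {P6}, so (P6)⁺ = {P6}.
The closure contains neither all of R1 = {P3, P5, P6, P7} nor all of R2 = {P1, P2, P4, P6}, so the common attributes are not a superkey of either fragment. The join is lossy.

No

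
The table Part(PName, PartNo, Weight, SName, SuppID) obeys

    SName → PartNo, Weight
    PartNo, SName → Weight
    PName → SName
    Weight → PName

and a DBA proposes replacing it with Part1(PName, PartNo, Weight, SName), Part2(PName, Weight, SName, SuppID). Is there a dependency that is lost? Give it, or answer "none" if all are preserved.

none

SName → PartNo, Weight lies within Part1.
PartNo, SName → Weight lies within Part1.
PName → SName lies within Part1.
Weight → PName lies within Part1.
Every dependency is enforceable on the fragments, so the decomposition is dependency-preserving.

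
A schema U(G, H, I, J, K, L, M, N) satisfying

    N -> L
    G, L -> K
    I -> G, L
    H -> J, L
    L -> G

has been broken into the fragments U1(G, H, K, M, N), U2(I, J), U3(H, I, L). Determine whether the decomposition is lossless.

No

Chase test. Columns are G, H, I, J, K, L, M, N; row i has aⱼ where attribute j ∈ Ui, else bᵢⱼ.
Initial tableau (one row per fragment):
  row 1: a1 a2 b13 b14 a5 b16 a7 a8
  row 2: b21 b22 a3 a4 b25 b26 b27 b28
  row 3: b31 a2 a3 b34 b35 a6 b37 b38
Rows 2 and 3 agree on I; apply I→G, L and equate their G, L entries.
Rows 1 and 3 agree on H; apply H→J, L and equate their J, L entries.
Rows 1 and 2 agree on L; apply L→G and equate their G entries.
Rows 1 and 2 agree on G, L; apply G, L→K and equate their K entries.
Rows 1 and 3 agree on G, L; apply G, L→K and equate their K entries.
No row becomes fully distinguished — the join is lossy.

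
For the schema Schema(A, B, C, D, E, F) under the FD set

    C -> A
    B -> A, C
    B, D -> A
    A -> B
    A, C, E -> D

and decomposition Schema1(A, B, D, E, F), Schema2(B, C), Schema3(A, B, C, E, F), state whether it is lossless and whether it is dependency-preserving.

lossless and dependency-preserving

Lossless test (chase): Rows 2 and 3 agree on C; apply C→A and equate their A entries. Rows 1 and 2 agree on B; apply B→A, C and equate their A, C entries. Rows 1 and 3 agree on A, C, E; apply A, C, E→D and equate their D entries. Row 1 is now all distinguished symbols — the join is lossless.
Dependency preservation: A, C, E → D is not contained in any single fragment, but the restricted closure of its left-hand side across the fragments still reaches the right-hand side; the remaining FDs each lie inside some fragment. All dependencies are preserved.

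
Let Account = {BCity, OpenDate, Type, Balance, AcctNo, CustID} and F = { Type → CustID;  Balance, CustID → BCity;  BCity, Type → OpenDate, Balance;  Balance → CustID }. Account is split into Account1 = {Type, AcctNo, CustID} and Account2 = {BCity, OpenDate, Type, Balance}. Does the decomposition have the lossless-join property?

Common attributes: Account1 ∩ Account2 = {Type}.
Closure of {Type}: Type → CustID applies, adding CustID. So (Type)⁺ = {Type, CustID}.
The closure contains neither all of Account1 = {Type, AcctNo, CustID} nor all of Account2 = {BCity, OpenDate, Type, Balance}, so the common attributes are not a superkey of either fragment. The join is lossy.

No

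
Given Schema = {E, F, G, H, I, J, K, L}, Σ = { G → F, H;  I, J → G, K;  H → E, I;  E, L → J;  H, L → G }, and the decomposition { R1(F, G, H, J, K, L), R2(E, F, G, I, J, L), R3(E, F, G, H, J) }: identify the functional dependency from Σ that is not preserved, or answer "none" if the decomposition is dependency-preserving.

Check H → E, I: no single fragment contains all of {E, H, I}, and the restricted closure of {H} across the fragments never reaches {E, I}.
G → F, H is preserved.
I, J → G, K is preserved.
E, L → J is preserved.
H, L → G is preserved.

H → E, I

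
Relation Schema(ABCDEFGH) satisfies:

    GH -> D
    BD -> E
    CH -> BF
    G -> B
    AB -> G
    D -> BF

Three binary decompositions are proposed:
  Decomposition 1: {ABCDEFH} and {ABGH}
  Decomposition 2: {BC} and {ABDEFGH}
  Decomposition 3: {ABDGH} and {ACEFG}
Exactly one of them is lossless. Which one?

Decomposition 1: common = {ABH}, closure = {ABDEFGH} → lossless.
Decomposition 2: common = {B}, closure = {B} → lossy.
Decomposition 3: common = {AG}, closure = {ABG} → lossy.

Decomposition 1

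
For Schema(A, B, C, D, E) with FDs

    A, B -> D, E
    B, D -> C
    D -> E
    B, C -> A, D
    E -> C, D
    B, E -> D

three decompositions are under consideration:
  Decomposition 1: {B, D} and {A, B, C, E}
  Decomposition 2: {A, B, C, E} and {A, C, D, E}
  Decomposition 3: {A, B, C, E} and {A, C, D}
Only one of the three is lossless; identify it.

Decomposition 1: common = {B}, closure = {B} → lossy.
Decomposition 2: common = {A, C, E}, closure = {A, C, D, E} → lossless.
Decomposition 3: common = {A, C}, closure = {A, C} → lossy.

Decomposition 2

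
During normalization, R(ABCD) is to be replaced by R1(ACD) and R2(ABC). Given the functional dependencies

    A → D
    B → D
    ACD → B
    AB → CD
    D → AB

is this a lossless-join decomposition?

Yes

Common attributes: R1 ∩ R2 = {AC}.
Closure of {AC}: A → D applies, adding D; ACD → B applies, adding B. So (AC)⁺ = {ABCD}.
This closure contains every attribute of R1, so R1 ∩ R2 → R1. The join is lossless.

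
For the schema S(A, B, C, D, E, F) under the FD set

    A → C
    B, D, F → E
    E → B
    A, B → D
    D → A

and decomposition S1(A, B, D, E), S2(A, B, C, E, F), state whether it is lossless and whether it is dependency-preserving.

lossless and dependency-preserving

Lossless test: (A, B, E)⁺ = {A, B, C, D, E}, which contains all of one fragment — lossless.
Dependency preservation: B, D, F → E is not contained in any single fragment, but the restricted closure of its left-hand side across the fragments still reaches the right-hand side; the remaining FDs each lie inside some fragment. All dependencies are preserved.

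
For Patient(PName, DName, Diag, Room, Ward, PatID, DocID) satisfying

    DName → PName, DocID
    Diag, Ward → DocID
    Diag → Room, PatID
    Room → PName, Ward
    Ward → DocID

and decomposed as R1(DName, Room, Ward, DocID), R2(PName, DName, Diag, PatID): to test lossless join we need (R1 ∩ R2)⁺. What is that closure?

PName, DName, DocID

R1 ∩ R2 = {DName}.
DName → PName, DocID applies, adding PName, DocID
Closure: {PName, DName, DocID}.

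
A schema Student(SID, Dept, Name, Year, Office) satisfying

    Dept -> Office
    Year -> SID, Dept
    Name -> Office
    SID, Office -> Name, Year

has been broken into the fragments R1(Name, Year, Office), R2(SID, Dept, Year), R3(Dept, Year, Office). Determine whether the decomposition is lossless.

Chase test. Columns are SID, Dept, Name, Year, Office; row i has aⱼ where attribute j ∈ Ri, else bᵢⱼ.
Initial tableau (one row per fragment):
  row 1: b11 b12 a3 a4 a5
  row 2: a1 a2 b23 a4 b25
  row 3: b31 a2 b33 a4 a5
Rows 2 and 3 agree on Dept; apply Dept→Office and equate their Office entries.
Rows 1 and 2 agree on Year; apply Year→SID, Dept and equate their SID, Dept entries.
Rows 1 and 3 agree on Year; apply Year→SID, Dept and equate their SID, Dept entries.
Rows 1 and 2 agree on SID, Office; apply SID, Office→Name, Year and equate their Name, Year entries.
Rows 1 and 3 agree on SID, Office; apply SID, Office→Name, Year and equate their Name, Year entries.
Row 1 is now all distinguished symbols — the join is lossless.

Yes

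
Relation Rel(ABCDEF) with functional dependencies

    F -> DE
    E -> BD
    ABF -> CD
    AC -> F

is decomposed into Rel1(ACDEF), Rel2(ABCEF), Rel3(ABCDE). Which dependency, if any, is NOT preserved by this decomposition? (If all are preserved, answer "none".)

none

F → DE lies within Rel1.
E → BD lies within Rel3.
ABF → CD: restricted closure across fragments reaches CD.
AC → F lies within Rel1.
Every dependency is enforceable on the fragments, so the decomposition is dependency-preserving.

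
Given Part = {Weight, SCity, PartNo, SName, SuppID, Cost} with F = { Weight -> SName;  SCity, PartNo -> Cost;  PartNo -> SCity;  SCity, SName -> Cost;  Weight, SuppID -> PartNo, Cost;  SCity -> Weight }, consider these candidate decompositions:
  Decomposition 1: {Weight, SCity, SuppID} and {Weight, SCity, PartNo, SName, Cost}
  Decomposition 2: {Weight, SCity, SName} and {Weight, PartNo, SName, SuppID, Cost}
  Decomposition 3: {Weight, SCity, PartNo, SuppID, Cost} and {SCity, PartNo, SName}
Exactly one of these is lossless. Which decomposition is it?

Decomposition 3

Decomposition 1: common = {Weight, SCity}, closure = {Weight, SCity, SName, Cost} → lossy.
Decomposition 2: common = {Weight, SName}, closure = {Weight, SName} → lossy.
Decomposition 3: common = {SCity, PartNo}, closure = {Weight, SCity, PartNo, SName, Cost} → lossless.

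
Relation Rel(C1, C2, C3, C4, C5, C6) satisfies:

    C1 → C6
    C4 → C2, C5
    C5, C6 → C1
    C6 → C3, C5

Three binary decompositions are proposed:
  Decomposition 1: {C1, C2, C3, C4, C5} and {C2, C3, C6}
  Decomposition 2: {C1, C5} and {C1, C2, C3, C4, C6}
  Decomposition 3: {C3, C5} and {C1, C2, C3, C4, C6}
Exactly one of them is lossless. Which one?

Decomposition 2

Decomposition 1: common = {C2, C3}, closure = {C2, C3} → lossy.
Decomposition 2: common = {C1}, closure = {C1, C3, C5, C6} → lossless.
Decomposition 3: common = {C3}, closure = {C3} → lossy.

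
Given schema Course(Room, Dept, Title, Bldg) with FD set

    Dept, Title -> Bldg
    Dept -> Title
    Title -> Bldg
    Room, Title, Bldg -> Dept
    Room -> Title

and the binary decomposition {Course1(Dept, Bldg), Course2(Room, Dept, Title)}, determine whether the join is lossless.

Yes

Common attributes: Course1 ∩ Course2 = {Dept}.
Closure of {Dept}: Dept → Title applies, adding Title; Title → Bldg applies, adding Bldg. So (Dept)⁺ = {Dept, Title, Bldg}.
This closure contains every attribute of Course1, so Course1 ∩ Course2 → Course1. The join is lossless.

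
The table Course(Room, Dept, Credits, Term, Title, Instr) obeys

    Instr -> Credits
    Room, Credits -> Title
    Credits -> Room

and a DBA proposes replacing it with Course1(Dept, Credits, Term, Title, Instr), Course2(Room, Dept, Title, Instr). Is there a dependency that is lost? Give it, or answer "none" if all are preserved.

Credits -> Room

Check Credits → Room: no single fragment contains all of {Room, Credits}, and the restricted closure of {Credits} across the fragments never reaches {Room}.
Instr → Credits is preserved.
Room, Credits → Title is preserved.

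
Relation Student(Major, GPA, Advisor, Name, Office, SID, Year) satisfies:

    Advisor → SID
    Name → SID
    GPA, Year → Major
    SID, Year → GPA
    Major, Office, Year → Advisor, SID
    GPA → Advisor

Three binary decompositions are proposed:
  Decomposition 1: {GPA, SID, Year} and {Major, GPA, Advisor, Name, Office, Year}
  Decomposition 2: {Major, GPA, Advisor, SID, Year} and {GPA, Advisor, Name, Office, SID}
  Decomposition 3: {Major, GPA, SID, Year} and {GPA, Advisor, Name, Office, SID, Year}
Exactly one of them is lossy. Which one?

Decomposition 2

Decomposition 1: common = {GPA, Year}, closure = {Major, GPA, Advisor, SID, Year} → lossless.
Decomposition 2: common = {GPA, Advisor, SID}, closure = {GPA, Advisor, SID} → lossy.
Decomposition 3: common = {GPA, SID, Year}, closure = {Major, GPA, Advisor, SID, Year} → lossless.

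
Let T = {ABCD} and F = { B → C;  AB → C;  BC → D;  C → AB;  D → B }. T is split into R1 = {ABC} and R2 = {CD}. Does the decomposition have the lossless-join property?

Yes

Common attributes: R1 ∩ R2 = {C}.
Closure of {C}: C → AB applies, adding AB; BC → D applies, adding D. So (C)⁺ = {ABCD}.
This closure contains every attribute of R1, so R1 ∩ R2 → R1. The join is lossless.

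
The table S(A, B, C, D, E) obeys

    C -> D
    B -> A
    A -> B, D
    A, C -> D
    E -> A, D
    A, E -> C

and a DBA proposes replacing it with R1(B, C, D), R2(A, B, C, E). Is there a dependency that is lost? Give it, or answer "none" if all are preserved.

none

C → D lies within R1.
B → A lies within R2.
A → B, D: restricted closure across fragments reaches B, D.
A, C → D: restricted closure across fragments reaches D.
E → A, D: restricted closure across fragments reaches A, D.
A, E → C lies within R2.
Every dependency is enforceable on the fragments, so the decomposition is dependency-preserving.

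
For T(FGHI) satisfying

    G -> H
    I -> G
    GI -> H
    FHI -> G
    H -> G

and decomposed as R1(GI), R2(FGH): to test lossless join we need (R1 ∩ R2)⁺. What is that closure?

GH

R1 ∩ R2 = {G}.
G → H applies, adding H
Closure: {GH}.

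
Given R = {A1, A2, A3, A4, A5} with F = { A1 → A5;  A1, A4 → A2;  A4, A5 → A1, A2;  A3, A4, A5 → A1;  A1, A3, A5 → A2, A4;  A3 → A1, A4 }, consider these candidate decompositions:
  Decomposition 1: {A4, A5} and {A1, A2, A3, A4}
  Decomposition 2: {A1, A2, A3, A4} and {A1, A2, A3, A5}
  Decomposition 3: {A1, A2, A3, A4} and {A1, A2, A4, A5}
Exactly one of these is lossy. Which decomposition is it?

Decomposition 1: common = {A4}, closure = {A4} → lossy.
Decomposition 2: common = {A1, A2, A3}, closure = {A1, A2, A3, A4, A5} → lossless.
Decomposition 3: common = {A1, A2, A4}, closure = {A1, A2, A4, A5} → lossless.

Decomposition 1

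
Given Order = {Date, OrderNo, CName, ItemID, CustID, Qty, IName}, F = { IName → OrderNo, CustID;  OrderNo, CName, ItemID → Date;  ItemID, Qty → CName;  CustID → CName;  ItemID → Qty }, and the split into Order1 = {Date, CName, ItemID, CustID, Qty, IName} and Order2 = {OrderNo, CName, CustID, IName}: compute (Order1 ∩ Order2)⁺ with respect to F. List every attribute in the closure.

OrderNo, CName, CustID, IName

Order1 ∩ Order2 = {CName, CustID, IName}.
IName → OrderNo, CustID applies, adding OrderNo
Closure: {OrderNo, CName, CustID, IName}.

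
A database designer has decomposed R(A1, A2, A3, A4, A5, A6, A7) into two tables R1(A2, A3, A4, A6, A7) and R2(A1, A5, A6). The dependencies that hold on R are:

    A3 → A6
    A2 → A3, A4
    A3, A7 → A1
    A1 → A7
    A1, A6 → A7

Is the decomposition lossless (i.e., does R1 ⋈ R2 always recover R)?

Common attributes: R1 ∩ R2 = {A6}.
No dependency enlarges {A6}, so (A6)⁺ = {A6}.
The closure contains neither all of R1 = {A2, A3, A4, A6, A7} nor all of R2 = {A1, A5, A6}, so the common attributes are not a superkey of either fragment. The join is lossy.

No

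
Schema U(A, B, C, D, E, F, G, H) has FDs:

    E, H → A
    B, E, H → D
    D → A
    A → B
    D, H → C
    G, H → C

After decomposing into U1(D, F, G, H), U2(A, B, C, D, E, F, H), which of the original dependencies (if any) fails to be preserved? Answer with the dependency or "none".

G, H → C

Check G, H → C: no single fragment contains all of {C, G, H}, and the restricted closure of {G, H} across the fragments never reaches {C}.
E, H → A is preserved.
B, E, H → D is preserved.
D → A is preserved.
A → B is preserved.
D, H → C is preserved.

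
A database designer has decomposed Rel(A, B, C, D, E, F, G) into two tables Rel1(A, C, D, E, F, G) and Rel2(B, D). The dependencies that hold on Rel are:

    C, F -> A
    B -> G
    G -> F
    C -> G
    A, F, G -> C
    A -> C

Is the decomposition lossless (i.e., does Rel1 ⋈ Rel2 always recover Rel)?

Common attributes: Rel1 ∩ Rel2 = {D}.
No dependency enlarges {D}, so (D)⁺ = {D}.
The closure contains neither all of Rel1 = {A, C, D, E, F, G} nor all of Rel2 = {B, D}, so the common attributes are not a superkey of either fragment. The join is lossy.

No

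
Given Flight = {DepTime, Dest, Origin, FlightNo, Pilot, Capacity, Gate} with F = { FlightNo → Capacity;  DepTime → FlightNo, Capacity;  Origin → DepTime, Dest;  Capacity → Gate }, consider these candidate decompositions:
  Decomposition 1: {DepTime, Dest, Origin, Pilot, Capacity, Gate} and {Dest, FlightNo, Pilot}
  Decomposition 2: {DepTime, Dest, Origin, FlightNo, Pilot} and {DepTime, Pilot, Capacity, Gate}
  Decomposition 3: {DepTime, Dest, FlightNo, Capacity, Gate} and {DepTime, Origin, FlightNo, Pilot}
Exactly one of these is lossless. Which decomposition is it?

Decomposition 2

Decomposition 1: common = {Dest, Pilot}, closure = {Dest, Pilot} → lossy.
Decomposition 2: common = {DepTime, Pilot}, closure = {DepTime, FlightNo, Pilot, Capacity, Gate} → lossless.
Decomposition 3: common = {DepTime, FlightNo}, closure = {DepTime, FlightNo, Capacity, Gate} → lossy.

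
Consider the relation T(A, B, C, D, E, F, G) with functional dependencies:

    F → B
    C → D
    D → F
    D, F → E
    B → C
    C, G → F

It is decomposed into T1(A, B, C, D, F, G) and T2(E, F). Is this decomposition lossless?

Yes

Common attributes: T1 ∩ T2 = {F}.
Closure of {F}: F → B applies, adding B; B → C applies, adding C; C → D applies, adding D; D, F → E applies, adding E. So (F)⁺ = {B, C, D, E, F}.
This closure contains every attribute of T2, so T1 ∩ T2 → T2. The join is lossless.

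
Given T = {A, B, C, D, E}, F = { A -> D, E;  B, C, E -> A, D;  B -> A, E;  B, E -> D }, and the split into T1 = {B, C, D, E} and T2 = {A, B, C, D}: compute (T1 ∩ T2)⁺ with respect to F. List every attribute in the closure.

A, B, C, D, E

T1 ∩ T2 = {B, C, D}.
B → A, E applies, adding A, E
Closure: {A, B, C, D, E}.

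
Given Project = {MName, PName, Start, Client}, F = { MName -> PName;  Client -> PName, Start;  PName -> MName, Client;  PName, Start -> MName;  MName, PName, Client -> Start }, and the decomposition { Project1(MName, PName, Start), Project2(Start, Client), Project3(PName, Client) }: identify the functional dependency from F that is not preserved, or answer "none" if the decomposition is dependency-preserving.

MName → PName lies within Project1.
Client → PName, Start: restricted closure across fragments reaches PName, Start.
PName → MName, Client: restricted closure across fragments reaches MName, Client.
PName, Start → MName lies within Project1.
MName, PName, Client → Start: restricted closure across fragments reaches Start.
Every dependency is enforceable on the fragments, so the decomposition is dependency-preserving.

none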